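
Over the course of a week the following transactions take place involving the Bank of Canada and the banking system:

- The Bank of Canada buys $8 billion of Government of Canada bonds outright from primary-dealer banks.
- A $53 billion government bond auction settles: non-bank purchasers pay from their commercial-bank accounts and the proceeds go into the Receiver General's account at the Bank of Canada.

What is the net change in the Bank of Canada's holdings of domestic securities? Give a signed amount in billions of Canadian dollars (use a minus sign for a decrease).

+$8 billion

Bank of Canada balance sheet:
  Assets:      Securities +$8B
  Liabilities: Bank reserves −$45B, Government deposits +$53B
So the change in the Bank of Canada's holdings of domestic securities is +$8 billion.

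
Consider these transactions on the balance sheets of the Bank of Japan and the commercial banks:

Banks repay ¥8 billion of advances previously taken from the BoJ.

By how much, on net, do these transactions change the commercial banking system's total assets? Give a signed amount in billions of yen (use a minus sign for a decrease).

-¥8 billion

Discount-window repayment ¥8 billion: bank balance sheets shrink → −¥8B.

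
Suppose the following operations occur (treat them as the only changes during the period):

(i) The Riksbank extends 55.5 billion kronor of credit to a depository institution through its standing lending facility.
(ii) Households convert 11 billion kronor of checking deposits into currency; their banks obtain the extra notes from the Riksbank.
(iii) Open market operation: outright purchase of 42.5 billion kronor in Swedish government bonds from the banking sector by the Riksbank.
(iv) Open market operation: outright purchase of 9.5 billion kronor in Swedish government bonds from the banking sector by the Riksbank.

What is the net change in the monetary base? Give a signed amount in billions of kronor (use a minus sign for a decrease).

Discount-window loan 55.5 billion kronor: Riksbank balance sheet expands → +55.5B.
Currency withdrawal 11 billion kronor: just a shift between currency and reserves — both are base money → 0.
OMO purchase (from banks) 42.5 billion kronor: Riksbank balance sheet expands → +42.5B.
OMO purchase (from banks) 9.5 billion kronor: Riksbank balance sheet expands → +9.5B.
Net: 55.5 + 0 + 42.5 + 9.5 = +107.5 billion.

+107.5 billion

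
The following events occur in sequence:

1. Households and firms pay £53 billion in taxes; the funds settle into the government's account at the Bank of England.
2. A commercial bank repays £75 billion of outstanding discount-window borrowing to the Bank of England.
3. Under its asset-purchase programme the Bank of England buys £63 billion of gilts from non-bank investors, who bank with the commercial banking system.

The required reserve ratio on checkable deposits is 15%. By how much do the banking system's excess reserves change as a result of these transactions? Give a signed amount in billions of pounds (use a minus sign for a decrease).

Government account inflow £53 billion: reserves −£53B, deposits −£53B.
Discount-window repayment £75 billion: reserves −£75B, deposits 0.
Asset purchase (from non-banks) £63 billion: reserves +£63B, deposits +£63B.
Totals: Δreserves = −£65B, Δdeposits = +£10B.
Δrequired reserves = 15% × +£10B = +£1.5B.
Δexcess reserves = Δreserves − Δrequired = −£65B − (+£1.5B) = -£66.5 billion.

-£66.5 billion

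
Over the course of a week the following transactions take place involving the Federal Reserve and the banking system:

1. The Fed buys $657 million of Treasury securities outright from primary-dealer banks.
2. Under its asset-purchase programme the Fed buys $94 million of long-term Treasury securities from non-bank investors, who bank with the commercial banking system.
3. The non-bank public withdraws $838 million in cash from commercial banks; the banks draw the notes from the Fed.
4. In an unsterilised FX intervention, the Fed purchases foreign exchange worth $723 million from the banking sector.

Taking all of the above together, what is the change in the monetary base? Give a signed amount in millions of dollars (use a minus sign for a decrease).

Fed balance sheet:
  Assets:      Securities +$751M, Foreign assets +$723M
  Liabilities: Bank reserves +$636M, Currency in circulation +$838M
Monetary base = currency + reserves: +$838M + (+$636M) = +$1474 million.

+$1474 million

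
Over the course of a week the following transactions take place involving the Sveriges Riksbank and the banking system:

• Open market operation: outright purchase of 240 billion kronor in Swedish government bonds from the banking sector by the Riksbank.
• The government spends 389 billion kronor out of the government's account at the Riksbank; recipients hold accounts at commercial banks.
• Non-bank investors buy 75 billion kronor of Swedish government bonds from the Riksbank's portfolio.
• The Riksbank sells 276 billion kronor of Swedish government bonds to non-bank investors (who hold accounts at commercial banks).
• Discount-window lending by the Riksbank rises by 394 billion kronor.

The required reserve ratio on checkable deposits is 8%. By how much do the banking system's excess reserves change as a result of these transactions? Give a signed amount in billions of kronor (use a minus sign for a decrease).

+668.96 billion

OMO purchase (from banks) 240 billion kronor: reserves +240B, deposits 0.
Government spending 389 billion kronor: reserves +389B, deposits +389B.
Asset sale (to non-banks) 75 billion kronor: reserves −75B, deposits −75B.
Asset sale (to non-banks) 276 billion kronor: reserves −276B, deposits −276B.
Discount-window loan 394 billion kronor: reserves +394B, deposits 0.
Totals: Δreserves = +672B, Δdeposits = +38B.
Δrequired reserves = 8% × +38B = +3.04B.
Δexcess reserves = Δreserves − Δrequired = +672B − (+3.04B) = +668.96 billion.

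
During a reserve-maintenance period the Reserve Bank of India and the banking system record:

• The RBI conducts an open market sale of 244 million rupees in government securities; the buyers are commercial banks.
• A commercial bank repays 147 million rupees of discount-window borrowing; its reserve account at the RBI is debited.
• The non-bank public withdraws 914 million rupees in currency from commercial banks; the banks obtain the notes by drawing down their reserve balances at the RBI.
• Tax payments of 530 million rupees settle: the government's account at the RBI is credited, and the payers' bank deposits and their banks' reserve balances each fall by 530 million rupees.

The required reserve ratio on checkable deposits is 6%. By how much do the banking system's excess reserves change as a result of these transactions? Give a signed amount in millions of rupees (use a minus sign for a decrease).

OMO sale (to banks) 244 million rupees: reserves −244M, deposits 0.
Discount-window repayment 147 million rupees: reserves −147M, deposits 0.
Currency withdrawal 914 million rupees: reserves −914M, deposits −914M.
Government account inflow 530 million rupees: reserves −530M, deposits −530M.
Totals: Δreserves = −1835M, Δdeposits = −1444M.
Δrequired reserves = 6% × −1444M = −86.64M.
Δexcess reserves = Δreserves − Δrequired = −1835M − (−86.64M) = -1748.36 million.

-1748.36 million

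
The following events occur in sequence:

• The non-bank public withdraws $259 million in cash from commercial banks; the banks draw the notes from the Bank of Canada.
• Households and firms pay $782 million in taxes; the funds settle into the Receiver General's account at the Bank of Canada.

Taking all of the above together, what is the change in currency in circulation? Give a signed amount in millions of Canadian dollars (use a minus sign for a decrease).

Currency withdrawal $259 million: notes leave the central bank → +$259M.
Government account inflow $782 million: no currency enters or leaves circulation → 0.
Net: 259 + 0 = +$259 million.

+$259 million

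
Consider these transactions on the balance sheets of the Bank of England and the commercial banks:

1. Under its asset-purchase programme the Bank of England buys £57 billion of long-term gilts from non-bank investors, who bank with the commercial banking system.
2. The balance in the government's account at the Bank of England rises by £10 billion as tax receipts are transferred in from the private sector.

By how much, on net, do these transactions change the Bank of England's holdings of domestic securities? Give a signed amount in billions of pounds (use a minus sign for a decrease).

+£57 billion

Asset purchase (from non-banks) £57 billion: securities added to the Bank of England's portfolio → +£57B.
Government account inflow £10 billion: the Bank of England's securities portfolio is untouched → 0.
Net: 57 + 0 = +£57 billion.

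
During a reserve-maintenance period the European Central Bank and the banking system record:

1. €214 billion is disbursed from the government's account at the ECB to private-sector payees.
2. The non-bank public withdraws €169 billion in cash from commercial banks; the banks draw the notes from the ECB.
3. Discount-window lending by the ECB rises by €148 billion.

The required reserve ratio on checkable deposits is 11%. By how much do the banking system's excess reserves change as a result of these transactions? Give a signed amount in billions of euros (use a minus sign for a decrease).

Government spending €214 billion: reserves +€214B, deposits +€214B.
Currency withdrawal €169 billion: reserves −€169B, deposits −€169B.
Discount-window loan €148 billion: reserves +€148B, deposits 0.
Totals: Δreserves = +€193B, Δdeposits = +€45B.
Δrequired reserves = 11% × +€45B = +€4.95B.
Δexcess reserves = Δreserves − Δrequired = +€193B − (+€4.95B) = +€188.05 billion.

+€188.05 billion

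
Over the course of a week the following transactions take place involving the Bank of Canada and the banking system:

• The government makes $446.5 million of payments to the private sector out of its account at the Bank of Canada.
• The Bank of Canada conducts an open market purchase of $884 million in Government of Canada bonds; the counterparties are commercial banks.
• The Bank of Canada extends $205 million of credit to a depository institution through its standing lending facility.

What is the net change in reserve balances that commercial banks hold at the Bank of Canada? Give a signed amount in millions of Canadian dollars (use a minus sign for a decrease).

Government spending $446.5 million: government payments flow into bank reserve accounts → +$446.5M.
OMO purchase (from banks) $884 million: the Bank of Canada pays by crediting reserve accounts → +$884M.
Discount-window loan $205 million: the loan is credited to the bank's reserve account → +$205M.
Net: 446.5 + 884 + 205 = +$1535.5 million.

+$1535.5 million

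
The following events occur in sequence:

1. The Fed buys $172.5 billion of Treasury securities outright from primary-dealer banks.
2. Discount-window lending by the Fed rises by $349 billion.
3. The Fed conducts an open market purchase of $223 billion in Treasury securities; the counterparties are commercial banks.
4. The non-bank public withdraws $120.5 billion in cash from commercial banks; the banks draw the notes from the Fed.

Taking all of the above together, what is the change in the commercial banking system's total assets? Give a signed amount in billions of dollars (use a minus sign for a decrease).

Fed balance sheet:
  Assets:      Securities +$395.5B, Loans to banks +$349B
  Liabilities: Bank reserves +$624B, Currency in circulation +$120.5B
Commercial banking system:
  Assets:      Reserves at CB +$624B, Securities −$395.5B
  Liabilities: Checkable deposits −$120.5B, Borrowings from CB +$349B
Change in total bank assets = +$228.5 billion.

+$228.5 billion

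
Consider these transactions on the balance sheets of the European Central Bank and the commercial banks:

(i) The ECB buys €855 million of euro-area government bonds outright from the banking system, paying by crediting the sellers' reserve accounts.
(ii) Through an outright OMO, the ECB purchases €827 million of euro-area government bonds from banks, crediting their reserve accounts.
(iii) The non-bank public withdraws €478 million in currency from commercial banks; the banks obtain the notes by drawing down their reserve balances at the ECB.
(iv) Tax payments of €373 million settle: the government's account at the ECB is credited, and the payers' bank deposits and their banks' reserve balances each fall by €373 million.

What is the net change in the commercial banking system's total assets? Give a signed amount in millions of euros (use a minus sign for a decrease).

ECB balance sheet:
  Assets:      Securities +€1682M
  Liabilities: Bank reserves +€831M, Currency in circulation +€478M, Government deposits +€373M
Commercial banking system:
  Assets:      Reserves at CB +€831M, Securities −€1682M
  Liabilities: Checkable deposits −€851M
Change in total bank assets = -€851 million.

-€851 million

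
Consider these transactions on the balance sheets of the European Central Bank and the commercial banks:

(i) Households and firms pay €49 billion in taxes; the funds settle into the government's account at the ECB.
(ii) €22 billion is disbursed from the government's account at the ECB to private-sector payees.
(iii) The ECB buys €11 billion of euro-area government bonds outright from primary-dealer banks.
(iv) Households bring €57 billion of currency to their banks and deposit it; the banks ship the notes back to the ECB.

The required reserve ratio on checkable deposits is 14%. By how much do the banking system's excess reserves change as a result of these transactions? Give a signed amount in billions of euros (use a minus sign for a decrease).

+€36.8 billion

Government account inflow €49 billion: reserves −€49B, deposits −€49B.
Government spending €22 billion: reserves +€22B, deposits +€22B.
OMO purchase (from banks) €11 billion: reserves +€11B, deposits 0.
Currency deposit €57 billion: reserves +€57B, deposits +€57B.
Totals: Δreserves = +€41B, Δdeposits = +€30B.
Δrequired reserves = 14% × +€30B = +€4.2B.
Δexcess reserves = Δreserves − Δrequired = +€41B − (+€4.2B) = +€36.8 billion.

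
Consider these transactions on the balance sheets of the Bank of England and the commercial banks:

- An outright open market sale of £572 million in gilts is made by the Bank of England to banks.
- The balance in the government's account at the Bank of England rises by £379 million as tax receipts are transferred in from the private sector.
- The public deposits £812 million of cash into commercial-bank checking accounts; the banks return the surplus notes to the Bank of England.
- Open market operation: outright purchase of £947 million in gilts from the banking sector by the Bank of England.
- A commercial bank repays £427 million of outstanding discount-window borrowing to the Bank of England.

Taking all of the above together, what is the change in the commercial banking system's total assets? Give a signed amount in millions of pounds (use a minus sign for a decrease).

+£6 million

OMO sale (to banks) £572 million: just an asset swap on bank balance sheets → 0.
Government account inflow £379 million: bank balance sheets shrink → −£379M.
Currency deposit £812 million: bank balance sheets expand → +£812M.
OMO purchase (from banks) £947 million: just an asset swap on bank balance sheets → 0.
Discount-window repayment £427 million: bank balance sheets shrink → −£427M.
Net: 0 − 379 + 812 + 0 − 427 = +£6 million.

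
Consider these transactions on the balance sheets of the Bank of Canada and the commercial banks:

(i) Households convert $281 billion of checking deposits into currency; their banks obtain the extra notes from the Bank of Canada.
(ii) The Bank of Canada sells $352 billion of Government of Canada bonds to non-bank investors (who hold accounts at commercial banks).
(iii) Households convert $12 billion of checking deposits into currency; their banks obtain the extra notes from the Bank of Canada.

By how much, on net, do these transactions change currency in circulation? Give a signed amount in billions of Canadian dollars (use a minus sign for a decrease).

+$293 billion

Currency withdrawal $281 billion: notes leave the central bank → +$281B.
Asset sale (to non-banks) $352 billion: no currency enters or leaves circulation → 0.
Currency withdrawal $12 billion: notes leave the central bank → +$12B.
Net: 281 + 0 + 12 = +$293 billion.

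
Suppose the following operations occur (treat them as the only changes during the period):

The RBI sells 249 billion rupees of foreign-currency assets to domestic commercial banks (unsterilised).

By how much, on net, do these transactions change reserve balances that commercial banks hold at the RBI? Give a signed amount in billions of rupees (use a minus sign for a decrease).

FX sale 249 billion rupees: the buying banks pay out of their reserve balances → −249B.

-249 billion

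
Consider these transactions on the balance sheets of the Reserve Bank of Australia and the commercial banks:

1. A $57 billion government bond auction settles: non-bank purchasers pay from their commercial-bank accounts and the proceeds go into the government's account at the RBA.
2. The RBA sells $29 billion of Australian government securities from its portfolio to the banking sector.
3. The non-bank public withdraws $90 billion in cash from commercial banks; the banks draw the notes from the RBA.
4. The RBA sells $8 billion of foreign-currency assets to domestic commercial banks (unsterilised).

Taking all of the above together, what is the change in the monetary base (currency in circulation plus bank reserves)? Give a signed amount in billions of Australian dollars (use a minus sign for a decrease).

Government account inflow $57 billion: reserves shift to a non-base liability → −$57B.
OMO sale (to banks) $29 billion: RBA balance sheet contracts → −$29B.
Currency withdrawal $90 billion: just a shift between currency and reserves — both are base money → 0.
FX sale $8 billion: RBA balance sheet contracts → −$8B.
Net: −57 − 29 + 0 − 8 = -$94 billion.

-$94 billion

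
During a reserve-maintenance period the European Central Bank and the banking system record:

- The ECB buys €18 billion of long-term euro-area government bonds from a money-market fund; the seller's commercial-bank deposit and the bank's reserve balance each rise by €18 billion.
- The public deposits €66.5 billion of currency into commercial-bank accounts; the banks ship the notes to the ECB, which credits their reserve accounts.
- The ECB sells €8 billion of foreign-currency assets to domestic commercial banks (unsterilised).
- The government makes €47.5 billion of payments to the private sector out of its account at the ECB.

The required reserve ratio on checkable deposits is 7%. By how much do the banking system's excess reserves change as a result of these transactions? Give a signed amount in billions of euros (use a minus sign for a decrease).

Asset purchase (from non-banks) €18 billion: reserves +€18B, deposits +€18B.
Currency deposit €66.5 billion: reserves +€66.5B, deposits +€66.5B.
FX sale €8 billion: reserves −€8B, deposits 0.
Government spending €47.5 billion: reserves +€47.5B, deposits +€47.5B.
Totals: Δreserves = +€124B, Δdeposits = +€132B.
Δrequired reserves = 7% × +€132B = +€9.24B.
Δexcess reserves = Δreserves − Δrequired = +€124B − (+€9.24B) = +€114.76 billion.

+€114.76 billion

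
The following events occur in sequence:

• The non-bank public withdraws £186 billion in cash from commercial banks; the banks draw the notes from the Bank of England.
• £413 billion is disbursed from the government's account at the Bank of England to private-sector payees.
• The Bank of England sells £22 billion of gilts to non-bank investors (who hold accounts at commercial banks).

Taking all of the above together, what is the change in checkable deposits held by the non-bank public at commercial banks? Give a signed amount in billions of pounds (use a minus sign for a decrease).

+£205 billion

Currency withdrawal £186 billion: non-bank counterparties' bank balances fall → −£186B.
Government spending £413 billion: non-bank counterparties' bank balances rise → +£413B.
Asset sale (to non-banks) £22 billion: non-bank counterparties' bank balances fall → −£22B.
Net: −186 + 413 − 22 = +£205 billion.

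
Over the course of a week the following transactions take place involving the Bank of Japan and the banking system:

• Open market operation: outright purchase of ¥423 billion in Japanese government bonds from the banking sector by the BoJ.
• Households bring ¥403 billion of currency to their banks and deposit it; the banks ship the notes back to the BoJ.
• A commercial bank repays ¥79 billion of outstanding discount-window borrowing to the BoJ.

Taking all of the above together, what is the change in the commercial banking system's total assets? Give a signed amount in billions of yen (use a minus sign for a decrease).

+¥324 billion

OMO purchase (from banks) ¥423 billion: just an asset swap on bank balance sheets → 0.
Currency deposit ¥403 billion: bank balance sheets expand → +¥403B.
Discount-window repayment ¥79 billion: bank balance sheets shrink → −¥79B.
Net: 0 + 403 − 79 = +¥324 billion.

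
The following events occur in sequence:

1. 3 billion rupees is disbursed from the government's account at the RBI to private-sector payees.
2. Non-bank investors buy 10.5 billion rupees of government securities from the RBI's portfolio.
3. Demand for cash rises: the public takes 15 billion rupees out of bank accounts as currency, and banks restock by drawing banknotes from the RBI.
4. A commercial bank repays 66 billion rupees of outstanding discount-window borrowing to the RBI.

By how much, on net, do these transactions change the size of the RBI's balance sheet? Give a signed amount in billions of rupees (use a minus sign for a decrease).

-76.5 billion

Government spending 3 billion rupees: only the composition of liabilities changes → 0.
Asset sale (to non-banks) 10.5 billion rupees: an RBI asset is shed → −10.5B.
Currency withdrawal 15 billion rupees: only the composition of liabilities changes → 0.
Discount-window repayment 66 billion rupees: an RBI asset is shed → −66B.
Net: 0 − 10.5 + 0 − 66 = -76.5 billion.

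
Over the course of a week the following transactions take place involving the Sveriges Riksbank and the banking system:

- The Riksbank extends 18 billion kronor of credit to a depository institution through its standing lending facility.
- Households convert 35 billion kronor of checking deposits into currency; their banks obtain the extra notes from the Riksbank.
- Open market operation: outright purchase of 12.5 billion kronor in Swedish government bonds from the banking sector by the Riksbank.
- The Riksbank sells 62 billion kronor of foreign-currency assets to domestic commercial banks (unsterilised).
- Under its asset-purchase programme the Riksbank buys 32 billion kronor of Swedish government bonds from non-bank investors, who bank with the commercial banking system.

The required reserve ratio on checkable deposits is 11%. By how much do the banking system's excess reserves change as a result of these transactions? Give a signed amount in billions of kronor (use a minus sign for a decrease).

-34.17 billion

Discount-window loan 18 billion kronor: reserves +18B, deposits 0.
Currency withdrawal 35 billion kronor: reserves −35B, deposits −35B.
OMO purchase (from banks) 12.5 billion kronor: reserves +12.5B, deposits 0.
FX sale 62 billion kronor: reserves −62B, deposits 0.
Asset purchase (from non-banks) 32 billion kronor: reserves +32B, deposits +32B.
Totals: Δreserves = −34.5B, Δdeposits = −3B.
Δrequired reserves = 11% × −3B = −0.33B.
Δexcess reserves = Δreserves − Δrequired = −34.5B − (−0.33B) = -34.17 billion.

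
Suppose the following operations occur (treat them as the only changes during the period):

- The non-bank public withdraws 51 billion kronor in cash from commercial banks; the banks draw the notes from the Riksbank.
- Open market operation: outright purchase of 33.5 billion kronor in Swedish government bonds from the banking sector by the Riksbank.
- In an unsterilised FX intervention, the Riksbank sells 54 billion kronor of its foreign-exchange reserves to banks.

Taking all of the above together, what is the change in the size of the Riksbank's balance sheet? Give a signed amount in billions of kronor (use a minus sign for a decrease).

-20.5 billion

Currency withdrawal 51 billion kronor: only the composition of liabilities changes → 0.
OMO purchase (from banks) 33.5 billion kronor: a Riksbank asset is acquired → +33.5B.
FX sale 54 billion kronor: a Riksbank asset is shed → −54B.
Net: 0 + 33.5 − 54 = -20.5 billion.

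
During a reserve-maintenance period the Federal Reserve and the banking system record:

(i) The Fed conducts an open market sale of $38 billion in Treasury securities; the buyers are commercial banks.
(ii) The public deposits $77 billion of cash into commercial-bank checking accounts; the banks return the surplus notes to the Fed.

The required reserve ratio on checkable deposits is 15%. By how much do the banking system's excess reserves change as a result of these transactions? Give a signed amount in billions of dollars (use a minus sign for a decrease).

OMO sale (to banks) $38 billion: reserves −$38B, deposits 0.
Currency deposit $77 billion: reserves +$77B, deposits +$77B.
Totals: Δreserves = +$39B, Δdeposits = +$77B.
Δrequired reserves = 15% × +$77B = +$11.55B.
Δexcess reserves = Δreserves − Δrequired = +$39B − (+$11.55B) = +$27.45 billion.

+$27.45 billion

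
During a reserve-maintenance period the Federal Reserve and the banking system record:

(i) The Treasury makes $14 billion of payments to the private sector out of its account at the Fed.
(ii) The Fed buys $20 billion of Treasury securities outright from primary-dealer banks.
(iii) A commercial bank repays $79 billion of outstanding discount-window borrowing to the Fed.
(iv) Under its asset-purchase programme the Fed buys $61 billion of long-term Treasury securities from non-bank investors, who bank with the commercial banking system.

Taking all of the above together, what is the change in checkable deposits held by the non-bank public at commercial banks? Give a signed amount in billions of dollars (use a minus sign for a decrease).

Fed balance sheet:
  Assets:      Securities +$81B, Loans to banks −$79B
  Liabilities: Bank reserves +$16B, Government deposits −$14B
Commercial banking system:
  Assets:      Reserves at CB +$16B, Securities −$20B
  Liabilities: Checkable deposits +$75B, Borrowings from CB −$79B
So the change in checkable deposits held by the non-bank public at commercial banks is +$75 billion.

+$75 billion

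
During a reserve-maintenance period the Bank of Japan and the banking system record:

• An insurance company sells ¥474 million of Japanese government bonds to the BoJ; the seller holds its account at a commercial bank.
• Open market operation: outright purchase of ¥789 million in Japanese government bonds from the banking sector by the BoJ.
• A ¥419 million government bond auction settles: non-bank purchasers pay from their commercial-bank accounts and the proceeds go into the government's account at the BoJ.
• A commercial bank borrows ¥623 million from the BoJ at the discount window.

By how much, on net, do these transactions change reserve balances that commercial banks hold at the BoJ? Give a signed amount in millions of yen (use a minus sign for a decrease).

BoJ balance sheet:
  Assets:      Securities +¥1263M, Loans to banks +¥623M
  Liabilities: Bank reserves +¥1467M, Government deposits +¥419M
So the change in reserve balances that commercial banks hold at the BoJ is +¥1467 million.

+¥1467 million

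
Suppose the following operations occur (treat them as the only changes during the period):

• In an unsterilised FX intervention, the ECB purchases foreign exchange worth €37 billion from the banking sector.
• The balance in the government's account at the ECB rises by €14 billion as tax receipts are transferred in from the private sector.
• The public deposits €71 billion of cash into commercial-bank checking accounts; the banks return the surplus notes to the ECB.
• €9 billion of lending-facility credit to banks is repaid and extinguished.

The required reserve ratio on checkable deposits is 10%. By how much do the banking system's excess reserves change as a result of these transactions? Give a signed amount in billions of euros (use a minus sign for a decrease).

FX purchase €37 billion: reserves +€37B, deposits 0.
Government account inflow €14 billion: reserves −€14B, deposits −€14B.
Currency deposit €71 billion: reserves +€71B, deposits +€71B.
Discount-window repayment €9 billion: reserves −€9B, deposits 0.
Totals: Δreserves = +€85B, Δdeposits = +€57B.
Δrequired reserves = 10% × +€57B = +€5.7B.
Δexcess reserves = Δreserves − Δrequired = +€85B − (+€5.7B) = +€79.3 billion.

+€79.3 billion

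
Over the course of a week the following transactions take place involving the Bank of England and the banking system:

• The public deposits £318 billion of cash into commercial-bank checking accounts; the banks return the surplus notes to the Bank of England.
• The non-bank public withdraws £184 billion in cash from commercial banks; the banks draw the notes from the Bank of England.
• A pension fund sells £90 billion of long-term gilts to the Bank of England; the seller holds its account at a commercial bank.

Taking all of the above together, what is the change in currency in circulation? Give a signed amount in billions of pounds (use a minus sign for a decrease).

Bank of England balance sheet:
  Assets:      Securities +£90B
  Liabilities: Bank reserves +£224B, Currency in circulation −£134B
Commercial banking system:
  Assets:      Reserves at CB +£224B
  Liabilities: Checkable deposits +£224B
So the change in currency in circulation is -£134 billion.

-£134 billion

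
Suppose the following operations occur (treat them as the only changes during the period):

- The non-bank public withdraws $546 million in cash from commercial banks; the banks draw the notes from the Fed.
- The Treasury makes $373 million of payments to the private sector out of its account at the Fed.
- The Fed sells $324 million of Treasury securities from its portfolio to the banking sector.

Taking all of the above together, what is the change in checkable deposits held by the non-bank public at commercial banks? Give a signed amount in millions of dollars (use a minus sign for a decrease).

-$173 million

Fed balance sheet:
  Assets:      Securities −$324M
  Liabilities: Bank reserves −$497M, Currency in circulation +$546M, Government deposits −$373M
Commercial banking system:
  Assets:      Reserves at CB −$497M, Securities +$324M
  Liabilities: Checkable deposits −$173M
So the change in checkable deposits held by the non-bank public at commercial banks is -$173 million.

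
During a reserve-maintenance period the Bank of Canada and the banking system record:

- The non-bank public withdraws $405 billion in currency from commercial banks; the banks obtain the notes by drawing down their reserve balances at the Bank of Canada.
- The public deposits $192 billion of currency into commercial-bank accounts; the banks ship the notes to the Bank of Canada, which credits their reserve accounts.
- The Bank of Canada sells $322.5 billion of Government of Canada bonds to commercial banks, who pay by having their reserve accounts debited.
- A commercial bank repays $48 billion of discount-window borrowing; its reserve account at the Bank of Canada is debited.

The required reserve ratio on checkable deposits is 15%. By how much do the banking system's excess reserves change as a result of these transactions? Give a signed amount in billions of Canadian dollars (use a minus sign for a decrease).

-$551.55 billion

Currency withdrawal $405 billion: reserves −$405B, deposits −$405B.
Currency deposit $192 billion: reserves +$192B, deposits +$192B.
OMO sale (to banks) $322.5 billion: reserves −$322.5B, deposits 0.
Discount-window repayment $48 billion: reserves −$48B, deposits 0.
Totals: Δreserves = −$583.5B, Δdeposits = −$213B.
Δrequired reserves = 15% × −$213B = −$31.95B.
Δexcess reserves = Δreserves − Δrequired = −$583.5B − (−$31.95B) = -$551.55 billion.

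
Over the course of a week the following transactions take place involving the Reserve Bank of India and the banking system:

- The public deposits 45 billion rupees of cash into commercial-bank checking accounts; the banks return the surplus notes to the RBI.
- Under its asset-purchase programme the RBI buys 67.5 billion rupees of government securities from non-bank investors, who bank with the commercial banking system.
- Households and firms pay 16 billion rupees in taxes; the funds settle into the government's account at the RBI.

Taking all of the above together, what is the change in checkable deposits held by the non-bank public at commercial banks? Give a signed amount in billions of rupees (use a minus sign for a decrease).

+96.5 billion

RBI balance sheet:
  Assets:      Securities +67.5B
  Liabilities: Bank reserves +96.5B, Currency in circulation −45B, Government deposits +16B
Commercial banking system:
  Assets:      Reserves at CB +96.5B
  Liabilities: Checkable deposits +96.5B
So the change in checkable deposits held by the non-bank public at commercial banks is +96.5 billion.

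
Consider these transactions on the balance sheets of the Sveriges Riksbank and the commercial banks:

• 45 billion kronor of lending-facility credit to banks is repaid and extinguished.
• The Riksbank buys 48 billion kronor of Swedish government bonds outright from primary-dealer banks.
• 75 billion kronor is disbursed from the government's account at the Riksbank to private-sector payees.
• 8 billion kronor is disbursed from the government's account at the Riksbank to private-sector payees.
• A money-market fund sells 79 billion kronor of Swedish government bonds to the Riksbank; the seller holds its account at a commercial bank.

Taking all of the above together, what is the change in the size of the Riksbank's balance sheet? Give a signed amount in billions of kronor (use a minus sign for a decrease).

Discount-window repayment 45 billion kronor: a Riksbank asset is shed → −45B.
OMO purchase (from banks) 48 billion kronor: a Riksbank asset is acquired → +48B.
Government spending 75 billion kronor: only the composition of liabilities changes → 0.
Government spending 8 billion kronor: only the composition of liabilities changes → 0.
Asset purchase (from non-banks) 79 billion kronor: a Riksbank asset is acquired → +79B.
Net: −45 + 48 + 0 + 0 + 79 = +82 billion.

+82 billion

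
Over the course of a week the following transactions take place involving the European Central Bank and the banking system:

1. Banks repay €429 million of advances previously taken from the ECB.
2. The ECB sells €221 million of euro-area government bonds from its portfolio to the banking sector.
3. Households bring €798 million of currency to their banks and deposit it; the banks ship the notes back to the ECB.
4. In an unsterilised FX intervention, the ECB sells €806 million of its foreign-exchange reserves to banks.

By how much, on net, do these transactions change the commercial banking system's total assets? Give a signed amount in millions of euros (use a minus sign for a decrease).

Discount-window repayment €429 million: bank balance sheets shrink → −€429M.
OMO sale (to banks) €221 million: just an asset swap on bank balance sheets → 0.
Currency deposit €798 million: bank balance sheets expand → +€798M.
FX sale €806 million: just an asset swap on bank balance sheets → 0.
Net: −429 + 0 + 798 + 0 = +€369 million.

+€369 million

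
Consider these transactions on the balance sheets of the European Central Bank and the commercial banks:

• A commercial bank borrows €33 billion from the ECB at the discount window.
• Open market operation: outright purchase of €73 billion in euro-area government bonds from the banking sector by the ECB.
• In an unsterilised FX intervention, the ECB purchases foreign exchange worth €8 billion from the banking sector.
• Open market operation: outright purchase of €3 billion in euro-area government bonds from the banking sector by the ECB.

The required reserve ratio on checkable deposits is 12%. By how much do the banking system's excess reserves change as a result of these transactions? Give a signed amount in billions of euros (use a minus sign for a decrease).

Discount-window loan €33 billion: reserves +€33B, deposits 0.
OMO purchase (from banks) €73 billion: reserves +€73B, deposits 0.
FX purchase €8 billion: reserves +€8B, deposits 0.
OMO purchase (from banks) €3 billion: reserves +€3B, deposits 0.
Totals: Δreserves = +€117B, Δdeposits = 0.
Δrequired reserves = 12% × 0 = 0.
Δexcess reserves = Δreserves − Δrequired = +€117B − (0) = +€117 billion.

+€117 billion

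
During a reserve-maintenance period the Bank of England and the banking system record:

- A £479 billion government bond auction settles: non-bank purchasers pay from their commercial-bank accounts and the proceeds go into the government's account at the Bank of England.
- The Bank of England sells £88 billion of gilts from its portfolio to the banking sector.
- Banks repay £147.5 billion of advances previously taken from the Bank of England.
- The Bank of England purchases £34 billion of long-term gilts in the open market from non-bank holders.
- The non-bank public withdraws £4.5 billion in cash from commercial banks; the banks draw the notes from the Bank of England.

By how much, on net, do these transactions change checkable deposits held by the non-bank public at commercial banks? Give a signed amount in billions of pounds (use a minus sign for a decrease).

-£449.5 billion

Government account inflow £479 billion: non-bank counterparties' bank balances fall → −£479B.
OMO sale (to banks) £88 billion: the counterparty is a bank, so public deposits are unchanged → 0.
Discount-window repayment £147.5 billion: the counterparty is a bank, so public deposits are unchanged → 0.
Asset purchase (from non-banks) £34 billion: non-bank counterparties' bank balances rise → +£34B.
Currency withdrawal £4.5 billion: non-bank counterparties' bank balances fall → −£4.5B.
Net: −479 + 0 + 0 + 34 − 4.5 = -£449.5 billion.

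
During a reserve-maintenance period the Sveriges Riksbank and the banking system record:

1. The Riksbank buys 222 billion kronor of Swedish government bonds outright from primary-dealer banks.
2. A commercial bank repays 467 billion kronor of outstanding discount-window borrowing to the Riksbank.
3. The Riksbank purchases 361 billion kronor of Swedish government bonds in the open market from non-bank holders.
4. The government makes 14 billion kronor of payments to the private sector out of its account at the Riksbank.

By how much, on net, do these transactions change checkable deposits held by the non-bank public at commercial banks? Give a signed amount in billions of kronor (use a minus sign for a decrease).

+375 billion

OMO purchase (from banks) 222 billion kronor: the counterparty is a bank, so public deposits are unchanged → 0.
Discount-window repayment 467 billion kronor: the counterparty is a bank, so public deposits are unchanged → 0.
Asset purchase (from non-banks) 361 billion kronor: non-bank counterparties' bank balances rise → +361B.
Government spending 14 billion kronor: non-bank counterparties' bank balances rise → +14B.
Net: 0 + 0 + 361 + 14 = +375 billion.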